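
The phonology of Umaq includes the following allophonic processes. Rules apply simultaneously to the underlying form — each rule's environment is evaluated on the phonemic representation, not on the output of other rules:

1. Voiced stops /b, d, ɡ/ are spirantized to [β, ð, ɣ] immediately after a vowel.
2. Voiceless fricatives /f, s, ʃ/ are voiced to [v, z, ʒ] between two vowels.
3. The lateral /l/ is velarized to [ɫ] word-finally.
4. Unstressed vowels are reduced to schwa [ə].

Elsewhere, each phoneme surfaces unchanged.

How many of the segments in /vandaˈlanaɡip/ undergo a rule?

5

Segments that undergo a rule: /a/ → [ə] (rule 4); /a/ → [ə] (rule 4); /a/ → [ə] (rule 4); /ɡ/ → [ɣ] (rule 1); /i/ → [ə] (rule 4).
All other segments surface unchanged.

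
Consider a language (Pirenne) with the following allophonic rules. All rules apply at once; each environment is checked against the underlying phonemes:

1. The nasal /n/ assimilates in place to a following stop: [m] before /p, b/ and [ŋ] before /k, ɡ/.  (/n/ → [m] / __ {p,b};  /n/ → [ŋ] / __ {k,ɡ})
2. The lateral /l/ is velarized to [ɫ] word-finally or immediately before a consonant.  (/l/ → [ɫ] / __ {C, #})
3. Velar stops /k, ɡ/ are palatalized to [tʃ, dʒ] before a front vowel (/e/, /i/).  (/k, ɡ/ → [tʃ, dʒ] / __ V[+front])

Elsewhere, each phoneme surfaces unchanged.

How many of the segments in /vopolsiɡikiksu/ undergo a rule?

Segments that undergo a rule: /l/ → [ɫ] (rule 2); /ɡ/ → [dʒ] (rule 3); /k/ → [tʃ] (rule 3).
All other segments surface unchanged.

3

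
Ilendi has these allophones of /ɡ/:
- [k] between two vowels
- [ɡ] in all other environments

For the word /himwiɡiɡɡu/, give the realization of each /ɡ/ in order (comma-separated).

Occurrence 1 (position 6): between two vowels → [k].
Occurrence 2 (position 8): no conditioning environment matches → elsewhere allophone [ɡ].
Occurrence 3 (position 9): no conditioning environment matches → elsewhere allophone [ɡ].

[k], [ɡ], [ɡ]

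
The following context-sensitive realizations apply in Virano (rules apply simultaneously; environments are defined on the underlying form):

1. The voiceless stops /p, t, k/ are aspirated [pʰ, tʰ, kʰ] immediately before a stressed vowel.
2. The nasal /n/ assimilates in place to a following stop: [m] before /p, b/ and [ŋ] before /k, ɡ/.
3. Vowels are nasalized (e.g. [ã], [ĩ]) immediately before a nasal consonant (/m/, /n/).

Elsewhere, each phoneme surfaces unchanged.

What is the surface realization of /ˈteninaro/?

[ˈtʰẽnĩnaro]

/t/ — word-initial, immediately before a stressed vowel — surfaces as [tʰ] (rule 1).
Rule 3 applies to /e/ (between /t/ and /n/: before a nasal consonant) → [ẽ].
/n/ (between /e/ and /i/): rule 2 targets it, but not before a labial or velar stop → unchanged [n].
/i/ (between /n/ and /n/) occurs before a nasal consonant → [ĩ] by rule 3.
/n/ (between /i/ and /a/) fails the environment for rule 2, so it stays [n].
/a/ — between /n/ and /r/; rule 3 does not apply here → [a].
/r/ (between /a/ and /o/): no rule targets it → [r].
/o/ — word-final; rule 3 does not apply here → [o].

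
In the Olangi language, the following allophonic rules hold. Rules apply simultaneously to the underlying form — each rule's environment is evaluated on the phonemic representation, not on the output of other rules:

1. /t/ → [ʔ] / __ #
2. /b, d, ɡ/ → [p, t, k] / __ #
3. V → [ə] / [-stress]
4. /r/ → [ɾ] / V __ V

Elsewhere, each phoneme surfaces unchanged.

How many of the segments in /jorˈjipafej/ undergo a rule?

3

Segments that undergo a rule: /o/ → [ə] (rule 3); /a/ → [ə] (rule 3); /e/ → [ə] (rule 3).
All other segments surface unchanged.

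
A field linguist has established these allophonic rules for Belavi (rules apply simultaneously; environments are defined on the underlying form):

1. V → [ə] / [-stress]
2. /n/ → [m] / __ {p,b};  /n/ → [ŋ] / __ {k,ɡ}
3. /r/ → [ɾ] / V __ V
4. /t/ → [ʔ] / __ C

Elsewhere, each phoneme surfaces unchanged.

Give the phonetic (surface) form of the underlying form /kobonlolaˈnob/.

[kəbənlələˈnob]

/k/ — not in any rule's target class → [k].
Rule 1 applies to /o/ (between /k/ and /b/: in an unstressed syllable) → [ə].
/b/ stays [b].
/o/ (between /b/ and /n/): in an unstressed syllable, so rule 1 applies → [ə].
/n/ — between /o/ and /l/; rule 2 does not apply here → [n].
/l/ stays [l].
/o/ — between /l/ and /l/, in an unstressed syllable — surfaces as [ə] (rule 1).
/l/ stays [l].
/a/ (between /l/ and /n/): in an unstressed syllable, so rule 1 applies → [ə].
/n/ — between /a/ and /o/; rule 2 does not apply here → [n].
/o/ (between /n/ and /b/): rule 1 targets it, but not in an unstressed syllable → unchanged [o].
/b/ (word-final): no rule targets it → [b].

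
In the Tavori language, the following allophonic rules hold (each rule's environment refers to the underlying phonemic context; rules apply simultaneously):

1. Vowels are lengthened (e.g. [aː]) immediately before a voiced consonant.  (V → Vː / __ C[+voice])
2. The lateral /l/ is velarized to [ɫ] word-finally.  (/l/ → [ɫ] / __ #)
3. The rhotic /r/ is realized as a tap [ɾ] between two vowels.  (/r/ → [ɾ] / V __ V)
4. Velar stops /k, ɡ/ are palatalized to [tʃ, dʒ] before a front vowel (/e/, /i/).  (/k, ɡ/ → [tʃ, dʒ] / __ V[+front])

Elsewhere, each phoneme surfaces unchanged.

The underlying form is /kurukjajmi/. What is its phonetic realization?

[kuːɾukjaːjmi]

/k/ (word-initial) is in the target of rule 4 but the environment (before a front vowel) is not met → [k].
/u/ (between /k/ and /r/): before a voiced consonant, so rule 1 applies → [uː].
/r/ (between /u/ and /u/): between two vowels, so rule 3 applies → [ɾ].
/u/ (between /r/ and /k/) fails the environment for rule 1, so it stays [u].
/k/ — between /u/ and /j/; rule 4 does not apply here → [k].
/j/ (between /k/ and /a/) is unaffected → [j].
/a/ — between /j/ and /j/, before a voiced consonant — surfaces as [aː] (rule 1).
/j/ — not in any rule's target class → [j].
/m/ stays [m].
/i/ (word-final) fails the environment for rule 1, so it stays [i].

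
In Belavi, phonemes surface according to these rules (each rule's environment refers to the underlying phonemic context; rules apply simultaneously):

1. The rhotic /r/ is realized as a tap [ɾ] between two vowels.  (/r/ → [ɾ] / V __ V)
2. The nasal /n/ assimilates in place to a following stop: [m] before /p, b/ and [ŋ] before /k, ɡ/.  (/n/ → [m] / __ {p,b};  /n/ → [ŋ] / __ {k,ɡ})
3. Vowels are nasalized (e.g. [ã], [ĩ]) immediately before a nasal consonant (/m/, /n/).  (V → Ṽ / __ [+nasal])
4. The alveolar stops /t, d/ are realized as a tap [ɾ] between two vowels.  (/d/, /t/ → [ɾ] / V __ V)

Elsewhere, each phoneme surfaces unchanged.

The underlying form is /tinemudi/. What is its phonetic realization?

/t/ (word-initial) is in the target of rule 4 but the environment (between two vowels) is not met → [t].
/i/ meets the environment for rule 3 (before a nasal consonant) → [ĩ].
/n/ (between /i/ and /e/): rule 2 targets it, but not before a labial or velar stop → unchanged [n].
/e/ (between /n/ and /m/) occurs before a nasal consonant → [ẽ] by rule 3.
/m/ (between /e/ and /u/): no rule targets it → [m].
/u/ (between /m/ and /d/) is in the target of rule 3 but the environment (before a nasal consonant) is not met → [u].
/d/ (between /u/ and /i/): between two vowels, so rule 4 applies → [ɾ].
/i/ — word-final; rule 3 does not apply here → [i].

[tĩnẽmuɾi]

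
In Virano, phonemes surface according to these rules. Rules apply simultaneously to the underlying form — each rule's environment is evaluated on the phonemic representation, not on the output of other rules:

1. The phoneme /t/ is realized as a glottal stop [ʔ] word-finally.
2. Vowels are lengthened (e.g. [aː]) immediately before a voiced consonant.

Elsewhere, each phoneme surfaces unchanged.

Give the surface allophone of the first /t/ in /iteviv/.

/t/ (between /i/ and /e/) fails the environment for rule 1, so it stays [t].

[t]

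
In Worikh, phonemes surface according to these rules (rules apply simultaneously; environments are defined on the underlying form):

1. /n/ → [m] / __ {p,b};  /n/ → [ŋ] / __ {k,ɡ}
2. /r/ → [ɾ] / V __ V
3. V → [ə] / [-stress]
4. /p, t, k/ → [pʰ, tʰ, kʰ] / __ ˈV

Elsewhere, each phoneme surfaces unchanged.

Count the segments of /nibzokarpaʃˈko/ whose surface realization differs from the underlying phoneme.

5

Segments that undergo a rule: /i/ → [ə] (rule 3); /o/ → [ə] (rule 3); /a/ → [ə] (rule 3); /a/ → [ə] (rule 3); /k/ → [kʰ] (rule 4).
All other segments surface unchanged.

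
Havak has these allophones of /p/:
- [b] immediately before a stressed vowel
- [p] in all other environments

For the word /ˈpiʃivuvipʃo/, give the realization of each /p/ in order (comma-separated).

[b], [p]

Occurrence 1 (position 1): immediately before a stressed vowel → [b].
Occurrence 2 (position 9): no conditioning environment matches → elsewhere allophone [p].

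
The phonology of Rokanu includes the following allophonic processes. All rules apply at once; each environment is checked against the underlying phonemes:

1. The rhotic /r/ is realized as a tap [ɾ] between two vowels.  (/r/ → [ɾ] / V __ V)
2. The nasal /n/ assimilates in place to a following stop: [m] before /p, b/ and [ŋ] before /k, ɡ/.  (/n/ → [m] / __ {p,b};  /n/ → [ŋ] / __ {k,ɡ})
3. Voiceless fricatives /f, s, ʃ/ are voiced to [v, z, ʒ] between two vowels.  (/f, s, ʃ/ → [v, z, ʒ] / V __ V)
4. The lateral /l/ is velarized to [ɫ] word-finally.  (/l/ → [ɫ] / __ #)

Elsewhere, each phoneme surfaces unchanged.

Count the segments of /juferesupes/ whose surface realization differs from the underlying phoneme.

3

Segments that undergo a rule: /f/ → [v] (rule 3); /r/ → [ɾ] (rule 1); /s/ → [z] (rule 3).
All other segments surface unchanged.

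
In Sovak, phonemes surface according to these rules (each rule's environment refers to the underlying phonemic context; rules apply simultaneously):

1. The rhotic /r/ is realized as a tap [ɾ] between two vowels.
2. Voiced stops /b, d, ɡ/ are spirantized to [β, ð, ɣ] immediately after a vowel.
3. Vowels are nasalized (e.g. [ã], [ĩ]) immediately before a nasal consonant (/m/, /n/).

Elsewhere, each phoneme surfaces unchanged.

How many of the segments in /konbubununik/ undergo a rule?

Segments that undergo a rule: /o/ → [õ] (rule 3); /b/ → [β] (rule 2); /u/ → [ũ] (rule 3); /u/ → [ũ] (rule 3).
All other segments surface unchanged.

4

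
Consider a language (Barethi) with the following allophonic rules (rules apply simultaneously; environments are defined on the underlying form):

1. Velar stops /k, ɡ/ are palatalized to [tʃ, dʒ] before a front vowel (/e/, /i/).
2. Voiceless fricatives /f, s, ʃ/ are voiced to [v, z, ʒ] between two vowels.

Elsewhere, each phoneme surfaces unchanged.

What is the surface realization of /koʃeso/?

/k/ — word-initial; rule 1 does not apply here → [k].
/ʃ/ (between /o/ and /e/): between two vowels, so rule 2 applies → [ʒ].
/s/ (between /e/ and /o/): between two vowels, so rule 2 applies → [z].

[koʒezo]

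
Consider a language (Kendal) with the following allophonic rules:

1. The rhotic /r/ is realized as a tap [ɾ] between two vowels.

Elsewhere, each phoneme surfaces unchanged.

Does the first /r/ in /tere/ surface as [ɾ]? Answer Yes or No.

Yes

/r/ meets the environment for rule 1 (between two vowels) → [ɾ].
The actual realization is [ɾ], which matches [ɾ].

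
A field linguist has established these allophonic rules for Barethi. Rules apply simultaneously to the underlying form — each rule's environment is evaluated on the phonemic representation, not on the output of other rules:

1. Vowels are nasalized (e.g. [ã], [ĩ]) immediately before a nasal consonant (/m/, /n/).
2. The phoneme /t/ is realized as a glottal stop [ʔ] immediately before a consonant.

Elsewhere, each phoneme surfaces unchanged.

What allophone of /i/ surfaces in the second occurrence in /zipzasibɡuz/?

[i]

/i/ (between /s/ and /b/) is in the target of rule 1 but the environment (before a nasal consonant) is not met → [i].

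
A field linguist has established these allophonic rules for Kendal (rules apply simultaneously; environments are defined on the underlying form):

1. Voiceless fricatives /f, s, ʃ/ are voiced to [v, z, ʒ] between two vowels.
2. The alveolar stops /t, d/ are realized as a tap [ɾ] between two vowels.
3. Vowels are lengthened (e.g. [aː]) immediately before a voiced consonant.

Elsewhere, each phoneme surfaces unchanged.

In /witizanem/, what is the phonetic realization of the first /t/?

/t/ (between /i/ and /i/) occurs between two vowels → [ɾ] by rule 2.

[ɾ]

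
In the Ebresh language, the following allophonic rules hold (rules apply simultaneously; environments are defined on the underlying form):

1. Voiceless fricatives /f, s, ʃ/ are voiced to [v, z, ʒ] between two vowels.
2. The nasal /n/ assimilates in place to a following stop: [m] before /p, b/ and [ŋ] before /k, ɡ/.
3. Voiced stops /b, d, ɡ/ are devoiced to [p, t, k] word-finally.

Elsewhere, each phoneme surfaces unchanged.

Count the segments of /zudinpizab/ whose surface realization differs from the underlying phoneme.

Segments that undergo a rule: /n/ → [m] (rule 2); /b/ → [p] (rule 3).
All other segments surface unchanged.

2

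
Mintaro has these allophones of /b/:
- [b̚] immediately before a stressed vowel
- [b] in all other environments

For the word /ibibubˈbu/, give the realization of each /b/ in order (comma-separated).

[b], [b], [b], [b̚]

Occurrence 1 (position 2): no conditioning environment matches → elsewhere allophone [b].
Occurrence 2 (position 4): no conditioning environment matches → elsewhere allophone [b].
Occurrence 3 (position 6): no conditioning environment matches → elsewhere allophone [b].
Occurrence 4 (position 7): immediately before a stressed vowel → [b̚].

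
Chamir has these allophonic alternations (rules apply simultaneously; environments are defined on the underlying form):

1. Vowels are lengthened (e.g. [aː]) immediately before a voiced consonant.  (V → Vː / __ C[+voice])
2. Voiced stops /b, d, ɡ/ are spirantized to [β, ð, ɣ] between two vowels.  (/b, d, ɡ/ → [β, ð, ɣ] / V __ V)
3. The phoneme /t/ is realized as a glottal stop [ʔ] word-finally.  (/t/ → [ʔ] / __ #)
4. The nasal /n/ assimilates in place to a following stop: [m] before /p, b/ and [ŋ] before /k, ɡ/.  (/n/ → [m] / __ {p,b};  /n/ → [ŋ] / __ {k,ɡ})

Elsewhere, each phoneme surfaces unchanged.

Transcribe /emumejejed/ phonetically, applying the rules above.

/e/ — word-initial, before a voiced consonant — surfaces as [eː] (rule 1).
/m/ — not in any rule's target class → [m].
/u/ meets the environment for rule 1 (before a voiced consonant) → [uː].
/m/ stays [m].
/e/ (between /m/ and /j/): before a voiced consonant, so rule 1 applies → [eː].
/j/ stays [j].
/e/ meets the environment for rule 1 (before a voiced consonant) → [eː].
/j/ — not in any rule's target class → [j].
/e/ meets the environment for rule 1 (before a voiced consonant) → [eː].
/d/ (word-final): rule 2 targets it, but not between two vowels → unchanged [d].

[eːmuːmeːjeːjeːd]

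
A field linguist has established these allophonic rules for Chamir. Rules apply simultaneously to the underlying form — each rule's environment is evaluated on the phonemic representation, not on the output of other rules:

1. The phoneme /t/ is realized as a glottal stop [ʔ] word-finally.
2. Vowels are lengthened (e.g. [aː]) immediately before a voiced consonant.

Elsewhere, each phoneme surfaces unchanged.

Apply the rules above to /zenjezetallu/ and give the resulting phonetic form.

[zeːnjeːzetaːllu]

/z/ (word-initial): no rule targets it → [z].
/e/ meets the environment for rule 2 (before a voiced consonant) → [eː].
/n/ — not in any rule's target class → [n].
/j/ (between /n/ and /e/): no rule targets it → [j].
/e/ meets the environment for rule 2 (before a voiced consonant) → [eː].
/z/ (between /e/ and /e/): no rule targets it → [z].
/e/ (between /z/ and /t/) is in the target of rule 2 but the environment (before a voiced consonant) is not met → [e].
/t/ (between /e/ and /a/): rule 1 targets it, but not word-finally → unchanged [t].
/a/ (between /t/ and /l/): before a voiced consonant, so rule 2 applies → [aː].
/l/ (between /a/ and /l/): no rule targets it → [l].
/l/ — not in any rule's target class → [l].
/u/ — word-final; rule 2 does not apply here → [u].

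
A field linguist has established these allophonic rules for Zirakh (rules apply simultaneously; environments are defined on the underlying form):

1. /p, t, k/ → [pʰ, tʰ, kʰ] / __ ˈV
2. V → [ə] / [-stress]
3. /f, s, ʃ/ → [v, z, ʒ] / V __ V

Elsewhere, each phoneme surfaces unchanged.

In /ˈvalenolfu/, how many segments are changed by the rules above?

Segments that undergo a rule: /e/ → [ə] (rule 2); /o/ → [ə] (rule 2); /u/ → [ə] (rule 2).
All other segments surface unchanged.

3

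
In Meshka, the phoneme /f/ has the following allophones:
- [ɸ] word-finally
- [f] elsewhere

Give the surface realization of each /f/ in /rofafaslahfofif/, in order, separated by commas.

[f], [f], [f], [f], [ɸ]

Occurrence 1 (position 3): no conditioning environment matches → elsewhere allophone [f].
Occurrence 2 (position 5): no conditioning environment matches → elsewhere allophone [f].
Occurrence 3 (position 11): no conditioning environment matches → elsewhere allophone [f].
Occurrence 4 (position 13): no conditioning environment matches → elsewhere allophone [f].
Occurrence 5 (position 15): word-finally → [ɸ].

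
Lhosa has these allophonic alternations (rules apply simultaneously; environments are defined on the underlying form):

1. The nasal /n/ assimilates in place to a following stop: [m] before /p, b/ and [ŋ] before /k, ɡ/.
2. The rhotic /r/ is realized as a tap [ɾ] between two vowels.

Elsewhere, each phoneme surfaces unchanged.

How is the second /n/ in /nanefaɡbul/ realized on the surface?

/n/ (between /a/ and /e/) is in the target of rule 1 but the environment (before a labial or velar stop) is not met → [n].

[n]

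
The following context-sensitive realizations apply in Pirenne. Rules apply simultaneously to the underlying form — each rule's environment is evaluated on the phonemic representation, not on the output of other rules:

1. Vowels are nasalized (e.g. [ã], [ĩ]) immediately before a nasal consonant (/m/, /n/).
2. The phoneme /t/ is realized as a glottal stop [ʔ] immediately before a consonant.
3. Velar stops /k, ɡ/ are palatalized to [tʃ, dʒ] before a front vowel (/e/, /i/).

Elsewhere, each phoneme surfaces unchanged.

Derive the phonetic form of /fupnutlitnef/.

[fupnuʔliʔnef]

/f/ stays [f].
/u/ (between /f/ and /p/): rule 1 targets it, but not before a nasal consonant → unchanged [u].
/p/ — not in any rule's target class → [p].
/n/ — not in any rule's target class → [n].
/u/ — between /n/ and /t/; rule 1 does not apply here → [u].
Rule 2 applies to /t/ (between /u/ and /l/: immediately before a consonant) → [ʔ].
/l/ (between /t/ and /i/) is unaffected → [l].
/i/ (between /l/ and /t/): rule 1 targets it, but not before a nasal consonant → unchanged [i].
/t/ (between /i/ and /n/): immediately before a consonant, so rule 2 applies → [ʔ].
/n/ stays [n].
/e/ (between /n/ and /f/) fails the environment for rule 1, so it stays [e].
/f/ (word-final): no rule targets it → [f].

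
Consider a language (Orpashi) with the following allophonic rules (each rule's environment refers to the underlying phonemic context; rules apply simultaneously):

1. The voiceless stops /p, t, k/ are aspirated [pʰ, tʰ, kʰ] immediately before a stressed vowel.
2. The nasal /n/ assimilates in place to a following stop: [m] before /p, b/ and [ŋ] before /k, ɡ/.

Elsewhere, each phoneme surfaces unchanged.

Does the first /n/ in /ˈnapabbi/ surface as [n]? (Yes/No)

/n/ — word-initial; rule 2 does not apply here → [n].
The actual realization is [n], which matches [n].

Yes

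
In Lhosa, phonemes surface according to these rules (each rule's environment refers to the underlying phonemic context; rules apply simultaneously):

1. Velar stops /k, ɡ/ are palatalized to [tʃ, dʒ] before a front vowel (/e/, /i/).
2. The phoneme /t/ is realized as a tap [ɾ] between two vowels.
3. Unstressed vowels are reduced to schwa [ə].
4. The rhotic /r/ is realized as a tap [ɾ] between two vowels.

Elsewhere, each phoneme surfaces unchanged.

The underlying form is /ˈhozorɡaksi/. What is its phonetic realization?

/h/ stays [h].
/o/ (between /h/ and /z/) fails the environment for rule 3, so it stays [o].
/z/ — not in any rule's target class → [z].
/o/ (between /z/ and /r/) occurs in an unstressed syllable → [ə] by rule 3.
/r/ — between /o/ and /ɡ/; rule 4 does not apply here → [r].
/ɡ/ (between /r/ and /a/): rule 1 targets it, but not before a front vowel → unchanged [ɡ].
/a/ — between /ɡ/ and /k/, in an unstressed syllable — surfaces as [ə] (rule 3).
/k/ (between /a/ and /s/) is in the target of rule 1 but the environment (before a front vowel) is not met → [k].
/s/ stays [s].
/i/ meets the environment for rule 3 (in an unstressed syllable) → [ə].

[ˈhozərɡəksə]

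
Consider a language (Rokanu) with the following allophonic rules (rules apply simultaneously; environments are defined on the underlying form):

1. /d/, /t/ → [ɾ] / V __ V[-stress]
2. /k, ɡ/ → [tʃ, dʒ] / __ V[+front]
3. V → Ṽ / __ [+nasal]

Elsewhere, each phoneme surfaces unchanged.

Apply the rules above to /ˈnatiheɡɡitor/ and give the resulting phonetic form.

[ˈnaɾiheɡdʒiɾor]

/n/ (word-initial): no rule targets it → [n].
/a/ (between /n/ and /t/): rule 3 targets it, but not before a nasal consonant → unchanged [a].
/t/ meets the environment for rule 1 (between a vowel and a following unstressed vowel) → [ɾ].
/i/ (between /t/ and /h/): rule 3 targets it, but not before a nasal consonant → unchanged [i].
/h/ (between /i/ and /e/): no rule targets it → [h].
/e/ (between /h/ and /ɡ/): rule 3 targets it, but not before a nasal consonant → unchanged [e].
/ɡ/ (between /e/ and /ɡ/) is in the target of rule 2 but the environment (before a front vowel) is not met → [ɡ].
/ɡ/ (between /ɡ/ and /i/) occurs before a front vowel → [dʒ] by rule 2.
/i/ (between /ɡ/ and /t/) is in the target of rule 3 but the environment (before a nasal consonant) is not met → [i].
/t/ — between /i/ and /o/, between a vowel and a following unstressed vowel — surfaces as [ɾ] (rule 1).
/o/ (between /t/ and /r/) fails the environment for rule 3, so it stays [o].
/r/ stays [r].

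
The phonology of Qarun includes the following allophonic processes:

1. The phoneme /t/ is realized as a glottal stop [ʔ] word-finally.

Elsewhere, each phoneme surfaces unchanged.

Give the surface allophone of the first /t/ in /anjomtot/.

/t/ (between /m/ and /o/): rule 1 targets it, but not word-finally → unchanged [t].

[t]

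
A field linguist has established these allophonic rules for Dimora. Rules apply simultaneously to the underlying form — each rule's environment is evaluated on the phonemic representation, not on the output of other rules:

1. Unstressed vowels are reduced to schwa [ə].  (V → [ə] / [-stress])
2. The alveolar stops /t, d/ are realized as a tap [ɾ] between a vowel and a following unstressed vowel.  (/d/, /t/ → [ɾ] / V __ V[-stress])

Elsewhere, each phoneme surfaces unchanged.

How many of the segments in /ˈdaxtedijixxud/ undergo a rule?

Segments that undergo a rule: /e/ → [ə] (rule 1); /d/ → [ɾ] (rule 2); /i/ → [ə] (rule 1); /i/ → [ə] (rule 1); /u/ → [ə] (rule 1).
All other segments surface unchanged.

5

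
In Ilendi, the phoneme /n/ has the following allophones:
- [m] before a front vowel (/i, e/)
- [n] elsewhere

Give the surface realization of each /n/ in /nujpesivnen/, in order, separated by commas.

Occurrence 1 (position 1): no conditioning environment matches → elsewhere allophone [n].
Occurrence 2 (position 9): before a front vowel (/i, e/) → [m].
Occurrence 3 (position 11): no conditioning environment matches → elsewhere allophone [n].

[n], [m], [n]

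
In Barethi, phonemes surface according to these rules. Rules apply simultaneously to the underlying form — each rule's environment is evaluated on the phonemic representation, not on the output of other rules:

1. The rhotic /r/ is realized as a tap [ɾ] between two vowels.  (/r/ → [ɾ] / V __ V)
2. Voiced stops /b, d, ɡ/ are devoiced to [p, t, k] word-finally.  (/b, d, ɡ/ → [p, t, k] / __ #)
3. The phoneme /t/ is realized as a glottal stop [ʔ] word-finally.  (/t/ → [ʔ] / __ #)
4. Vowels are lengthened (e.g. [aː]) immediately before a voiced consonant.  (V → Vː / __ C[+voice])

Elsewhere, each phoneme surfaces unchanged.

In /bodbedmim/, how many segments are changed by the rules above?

Segments that undergo a rule: /o/ → [oː] (rule 4); /e/ → [eː] (rule 4); /i/ → [iː] (rule 4).
All other segments surface unchanged.

3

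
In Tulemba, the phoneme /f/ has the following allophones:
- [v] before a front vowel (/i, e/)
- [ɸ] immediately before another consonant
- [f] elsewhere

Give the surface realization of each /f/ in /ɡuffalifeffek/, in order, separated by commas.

[ɸ], [f], [v], [ɸ], [v]

Occurrence 1 (position 3): immediately before another consonant → [ɸ].
Occurrence 2 (position 4): no conditioning environment matches → elsewhere allophone [f].
Occurrence 3 (position 8): before a front vowel (/i, e/) → [v].
Occurrence 4 (position 10): immediately before another consonant → [ɸ].
Occurrence 5 (position 11): before a front vowel (/i, e/) → [v].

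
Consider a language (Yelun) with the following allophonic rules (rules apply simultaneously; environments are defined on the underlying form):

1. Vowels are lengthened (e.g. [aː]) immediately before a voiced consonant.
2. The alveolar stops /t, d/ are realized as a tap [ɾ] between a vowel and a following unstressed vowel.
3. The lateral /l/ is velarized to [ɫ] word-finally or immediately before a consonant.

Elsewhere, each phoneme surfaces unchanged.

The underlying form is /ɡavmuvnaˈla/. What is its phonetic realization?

[ɡaːvmuːvnaːˈla]

/ɡ/ stays [ɡ].
/a/ (between /ɡ/ and /v/): before a voiced consonant, so rule 1 applies → [aː].
/v/ stays [v].
/m/ (between /v/ and /u/): no rule targets it → [m].
/u/ (between /m/ and /v/): before a voiced consonant, so rule 1 applies → [uː].
/v/ (between /u/ and /n/) is unaffected → [v].
/n/ (between /v/ and /a/) is unaffected → [n].
/a/ (between /n/ and /l/) occurs before a voiced consonant → [aː] by rule 1.
/l/ (between /a/ and /a/) is in the target of rule 3 but the environment (word-finally or immediately before a consonant) is not met → [l].
/a/ — word-final; rule 1 does not apply here → [a].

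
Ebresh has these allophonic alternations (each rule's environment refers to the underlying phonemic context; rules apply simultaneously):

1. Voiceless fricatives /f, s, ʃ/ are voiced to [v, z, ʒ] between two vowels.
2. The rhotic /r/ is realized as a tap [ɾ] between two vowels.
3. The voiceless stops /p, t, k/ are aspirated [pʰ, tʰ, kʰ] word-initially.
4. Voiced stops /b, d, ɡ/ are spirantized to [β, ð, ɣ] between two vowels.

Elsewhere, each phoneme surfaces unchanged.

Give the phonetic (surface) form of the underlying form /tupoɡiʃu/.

/t/ — word-initial, word-initially — surfaces as [tʰ] (rule 3).
/u/ — not in any rule's target class → [u].
/p/ — between /u/ and /o/; rule 3 does not apply here → [p].
/o/ — not in any rule's target class → [o].
Rule 4 applies to /ɡ/ (between /o/ and /i/: between two vowels) → [ɣ].
/i/ (between /ɡ/ and /ʃ/): no rule targets it → [i].
Rule 1 applies to /ʃ/ (between /i/ and /u/: between two vowels) → [ʒ].
/u/ stays [u].

[tʰupoɣiʒu]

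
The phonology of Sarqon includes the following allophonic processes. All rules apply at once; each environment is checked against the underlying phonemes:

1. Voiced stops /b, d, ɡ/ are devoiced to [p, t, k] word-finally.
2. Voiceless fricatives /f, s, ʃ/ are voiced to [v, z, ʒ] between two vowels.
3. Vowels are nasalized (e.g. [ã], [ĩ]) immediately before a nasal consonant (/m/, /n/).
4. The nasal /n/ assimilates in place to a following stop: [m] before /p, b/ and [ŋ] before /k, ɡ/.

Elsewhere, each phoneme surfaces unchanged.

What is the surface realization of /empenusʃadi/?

[ẽmpẽnusʃadi]

/e/ (word-initial) occurs before a nasal consonant → [ẽ] by rule 3.
/m/ — not in any rule's target class → [m].
/p/ stays [p].
/e/ meets the environment for rule 3 (before a nasal consonant) → [ẽ].
/n/ (between /e/ and /u/): rule 4 targets it, but not before a labial or velar stop → unchanged [n].
/u/ (between /n/ and /s/): rule 3 targets it, but not before a nasal consonant → unchanged [u].
/s/ — between /u/ and /ʃ/; rule 2 does not apply here → [s].
/ʃ/ (between /s/ and /a/) is in the target of rule 2 but the environment (between two vowels) is not met → [ʃ].
/a/ (between /ʃ/ and /d/) is in the target of rule 3 but the environment (before a nasal consonant) is not met → [a].
/d/ (between /a/ and /i/) is in the target of rule 1 but the environment (word-finally) is not met → [d].
/i/ (word-final) fails the environment for rule 3, so it stays [i].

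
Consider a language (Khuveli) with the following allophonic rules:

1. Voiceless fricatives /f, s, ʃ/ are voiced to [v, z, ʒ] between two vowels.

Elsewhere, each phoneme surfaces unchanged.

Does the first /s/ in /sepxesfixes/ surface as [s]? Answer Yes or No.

Yes

/s/ (word-initial): rule 1 targets it, but not between two vowels → unchanged [s].
The actual realization is [s], which matches [s].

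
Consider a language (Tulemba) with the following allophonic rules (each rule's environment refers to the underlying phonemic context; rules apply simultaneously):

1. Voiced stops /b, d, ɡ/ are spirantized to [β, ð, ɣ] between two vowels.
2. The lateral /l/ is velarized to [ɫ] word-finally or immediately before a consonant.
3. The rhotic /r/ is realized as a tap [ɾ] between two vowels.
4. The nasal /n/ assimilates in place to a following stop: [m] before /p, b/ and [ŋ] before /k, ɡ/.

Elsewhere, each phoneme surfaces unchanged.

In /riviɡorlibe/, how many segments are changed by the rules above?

Segments that undergo a rule: /ɡ/ → [ɣ] (rule 1); /b/ → [β] (rule 1).
All other segments surface unchanged.

2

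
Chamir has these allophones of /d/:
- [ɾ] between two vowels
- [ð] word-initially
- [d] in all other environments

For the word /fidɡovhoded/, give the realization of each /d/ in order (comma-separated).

Occurrence 1 (position 3): no conditioning environment matches → elsewhere allophone [d].
Occurrence 2 (position 9): between two vowels → [ɾ].
Occurrence 3 (position 11): no conditioning environment matches → elsewhere allophone [d].

[d], [ɾ], [d]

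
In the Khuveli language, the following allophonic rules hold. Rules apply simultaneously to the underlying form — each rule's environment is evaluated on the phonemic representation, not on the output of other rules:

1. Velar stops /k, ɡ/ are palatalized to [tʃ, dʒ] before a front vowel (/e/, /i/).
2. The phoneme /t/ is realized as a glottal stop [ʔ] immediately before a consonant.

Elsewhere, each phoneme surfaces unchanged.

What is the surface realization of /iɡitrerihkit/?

[idʒiʔrerihtʃit]

/i/ (word-initial) is unaffected → [i].
/ɡ/ meets the environment for rule 1 (before a front vowel) → [dʒ].
/i/ — not in any rule's target class → [i].
/t/ — between /i/ and /r/, immediately before a consonant — surfaces as [ʔ] (rule 2).
/r/ (between /t/ and /e/) is unaffected → [r].
/e/ stays [e].
/r/ — not in any rule's target class → [r].
/i/ stays [i].
/h/ — not in any rule's target class → [h].
/k/ (between /h/ and /i/): before a front vowel, so rule 1 applies → [tʃ].
/i/ (between /k/ and /t/): no rule targets it → [i].
/t/ — word-final; rule 2 does not apply here → [t].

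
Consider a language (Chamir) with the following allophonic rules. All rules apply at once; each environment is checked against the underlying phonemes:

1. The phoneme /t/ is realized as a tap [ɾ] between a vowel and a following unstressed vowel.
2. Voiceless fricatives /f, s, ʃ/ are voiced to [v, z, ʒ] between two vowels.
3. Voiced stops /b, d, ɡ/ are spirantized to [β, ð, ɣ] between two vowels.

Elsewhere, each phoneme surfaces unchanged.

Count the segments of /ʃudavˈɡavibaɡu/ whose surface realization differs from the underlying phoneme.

3

Segments that undergo a rule: /d/ → [ð] (rule 3); /b/ → [β] (rule 3); /ɡ/ → [ɣ] (rule 3).
All other segments surface unchanged.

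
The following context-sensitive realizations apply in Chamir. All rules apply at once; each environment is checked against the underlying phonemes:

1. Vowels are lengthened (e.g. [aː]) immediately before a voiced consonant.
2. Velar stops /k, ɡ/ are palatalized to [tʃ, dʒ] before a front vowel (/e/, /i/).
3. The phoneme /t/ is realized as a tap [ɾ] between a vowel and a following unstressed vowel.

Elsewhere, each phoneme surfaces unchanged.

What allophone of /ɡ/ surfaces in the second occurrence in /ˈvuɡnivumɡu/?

/ɡ/ (between /m/ and /u/) fails the environment for rule 2, so it stays [ɡ].

[ɡ]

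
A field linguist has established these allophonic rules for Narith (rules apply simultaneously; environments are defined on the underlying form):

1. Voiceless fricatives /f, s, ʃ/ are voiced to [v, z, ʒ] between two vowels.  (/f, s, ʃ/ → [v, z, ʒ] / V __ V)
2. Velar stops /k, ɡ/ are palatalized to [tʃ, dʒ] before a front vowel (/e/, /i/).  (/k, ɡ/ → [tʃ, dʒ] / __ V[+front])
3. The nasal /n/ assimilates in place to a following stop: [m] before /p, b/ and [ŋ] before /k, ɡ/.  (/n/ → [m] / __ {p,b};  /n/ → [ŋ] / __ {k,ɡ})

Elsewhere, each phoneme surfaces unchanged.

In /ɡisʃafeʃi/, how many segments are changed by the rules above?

Segments that undergo a rule: /ɡ/ → [dʒ] (rule 2); /f/ → [v] (rule 1); /ʃ/ → [ʒ] (rule 1).
All other segments surface unchanged.

3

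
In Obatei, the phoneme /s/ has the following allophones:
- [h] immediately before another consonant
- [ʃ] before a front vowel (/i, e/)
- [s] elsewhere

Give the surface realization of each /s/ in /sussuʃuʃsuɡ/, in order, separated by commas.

Occurrence 1 (position 1): no conditioning environment matches → elsewhere allophone [s].
Occurrence 2 (position 3): immediately before another consonant → [h].
Occurrence 3 (position 4): no conditioning environment matches → elsewhere allophone [s].
Occurrence 4 (position 9): no conditioning environment matches → elsewhere allophone [s].

[s], [h], [s], [s]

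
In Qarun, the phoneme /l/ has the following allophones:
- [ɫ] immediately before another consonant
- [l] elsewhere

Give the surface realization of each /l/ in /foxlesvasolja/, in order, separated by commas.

Occurrence 1 (position 4): no conditioning environment matches → elsewhere allophone [l].
Occurrence 2 (position 11): immediately before another consonant → [ɫ].

[l], [ɫ]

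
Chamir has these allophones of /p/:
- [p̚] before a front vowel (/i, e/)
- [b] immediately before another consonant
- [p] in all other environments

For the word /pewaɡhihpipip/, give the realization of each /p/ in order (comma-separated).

Occurrence 1 (position 1): before a front vowel (/i, e/) → [p̚].
Occurrence 2 (position 9): before a front vowel (/i, e/) → [p̚].
Occurrence 3 (position 11): before a front vowel (/i, e/) → [p̚].
Occurrence 4 (position 13): no conditioning environment matches → elsewhere allophone [p].

[p̚], [p̚], [p̚], [p]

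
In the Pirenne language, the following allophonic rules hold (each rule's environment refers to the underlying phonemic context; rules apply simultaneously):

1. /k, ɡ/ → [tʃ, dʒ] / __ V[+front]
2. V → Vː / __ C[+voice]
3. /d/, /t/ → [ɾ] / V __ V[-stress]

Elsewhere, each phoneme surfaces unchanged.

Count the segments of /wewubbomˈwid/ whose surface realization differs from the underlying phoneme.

4

Segments that undergo a rule: /e/ → [eː] (rule 2); /u/ → [uː] (rule 2); /o/ → [oː] (rule 2); /i/ → [iː] (rule 2).
All other segments surface unchanged.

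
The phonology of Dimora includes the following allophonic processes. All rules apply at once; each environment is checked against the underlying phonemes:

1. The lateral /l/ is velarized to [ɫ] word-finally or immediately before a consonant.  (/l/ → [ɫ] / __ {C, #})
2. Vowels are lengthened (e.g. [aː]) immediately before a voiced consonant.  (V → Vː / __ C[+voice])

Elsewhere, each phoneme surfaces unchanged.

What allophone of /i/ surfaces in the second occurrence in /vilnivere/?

[iː]

/i/ (between /n/ and /v/) occurs before a voiced consonant → [iː] by rule 2.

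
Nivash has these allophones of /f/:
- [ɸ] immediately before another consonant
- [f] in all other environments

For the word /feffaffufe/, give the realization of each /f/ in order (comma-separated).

Occurrence 1 (position 1): no conditioning environment matches → elsewhere allophone [f].
Occurrence 2 (position 3): immediately before another consonant → [ɸ].
Occurrence 3 (position 4): no conditioning environment matches → elsewhere allophone [f].
Occurrence 4 (position 6): immediately before another consonant → [ɸ].
Occurrence 5 (position 7): no conditioning environment matches → elsewhere allophone [f].
Occurrence 6 (position 9): no conditioning environment matches → elsewhere allophone [f].

[f], [ɸ], [f], [ɸ], [f], [f]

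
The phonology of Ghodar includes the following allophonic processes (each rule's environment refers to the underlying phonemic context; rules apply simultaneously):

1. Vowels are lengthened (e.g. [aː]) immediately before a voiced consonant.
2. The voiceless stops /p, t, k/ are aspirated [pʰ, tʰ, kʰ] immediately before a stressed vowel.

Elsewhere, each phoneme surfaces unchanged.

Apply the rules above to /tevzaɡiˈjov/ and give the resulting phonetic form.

/t/ — word-initial; rule 2 does not apply here → [t].
Rule 1 applies to /e/ (between /t/ and /v/: before a voiced consonant) → [eː].
/v/ (between /e/ and /z/): no rule targets it → [v].
/z/ stays [z].
/a/ (between /z/ and /ɡ/): before a voiced consonant, so rule 1 applies → [aː].
/ɡ/ — not in any rule's target class → [ɡ].
/i/ (between /ɡ/ and /j/): before a voiced consonant, so rule 1 applies → [iː].
/j/ — not in any rule's target class → [j].
Rule 1 applies to /o/ (between /j/ and /v/: before a voiced consonant) → [oː].
/v/ (word-final) is unaffected → [v].

[teːvzaːɡiːˈjoːv]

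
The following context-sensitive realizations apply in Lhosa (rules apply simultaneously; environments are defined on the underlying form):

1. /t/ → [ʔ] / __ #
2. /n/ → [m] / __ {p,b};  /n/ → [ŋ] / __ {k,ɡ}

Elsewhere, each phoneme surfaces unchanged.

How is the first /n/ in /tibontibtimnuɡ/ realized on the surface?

/n/ (between /o/ and /t/) is in the target of rule 2 but the environment (before a labial or velar stop) is not met → [n].

[n]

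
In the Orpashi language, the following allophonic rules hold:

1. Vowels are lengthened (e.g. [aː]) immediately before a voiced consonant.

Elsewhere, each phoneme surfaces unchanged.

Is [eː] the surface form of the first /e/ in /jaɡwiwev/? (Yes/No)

Yes

/e/ (between /w/ and /v/) occurs before a voiced consonant → [eː] by rule 1.
The actual realization is [eː], which matches [eː].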